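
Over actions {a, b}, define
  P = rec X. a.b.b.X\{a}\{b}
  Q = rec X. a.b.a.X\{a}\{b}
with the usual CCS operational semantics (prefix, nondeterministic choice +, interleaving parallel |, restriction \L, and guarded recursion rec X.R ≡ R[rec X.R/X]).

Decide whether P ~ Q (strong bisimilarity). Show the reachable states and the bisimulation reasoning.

Reachable graph of P (4 states):
  p0 = rec X. a.b.b.X\{a}\{b} :: -a-> p1
  p1 = b.b.(rec X. a.b.b.X\{a}\{b})\{a}\{b} :: -b-> p2
  p2 = b.(rec X. a.b.b.X\{a}\{b})\{a}\{b} :: -b-> p3
  p3 = (rec X. a.b.b.X\{a}\{b})\{a}\{b} :: ·
Reachable graph of Q (4 states):
  q0 = rec X. a.b.a.X\{a}\{b} :: -a-> q1
  q1 = b.a.(rec X. a.b.a.X\{a}\{b})\{a}\{b} :: -b-> q2
  q2 = a.(rec X. a.b.a.X\{a}\{b})\{a}\{b} :: -a-> q3
  q3 = (rec X. a.b.a.X\{a}\{b})\{a}\{b} :: ·
Partition-refinement fixed point:
  B0 = {p0}
  B1 = {p1}
  B2 = {p2}
  B3 = {p3, q3}
  B4 = {q0}
  B5 = {q1}
  B6 = {q2}
p0 ∈ B0, q0 ∈ B4 → different blocks

P ≁ Q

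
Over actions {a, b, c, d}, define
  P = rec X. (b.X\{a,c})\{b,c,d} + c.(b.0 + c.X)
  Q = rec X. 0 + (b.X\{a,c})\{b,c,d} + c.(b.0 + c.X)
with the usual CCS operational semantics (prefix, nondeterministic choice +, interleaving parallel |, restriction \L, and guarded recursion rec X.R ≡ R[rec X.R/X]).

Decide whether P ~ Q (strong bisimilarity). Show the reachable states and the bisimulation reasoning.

LTS(P): 3 reachable states
  u0 = rec X. (b.X\{a,c})\{b,c,d} + c.(b.0 + c.X) ⊢ --c--▸ u1
  u1 = b.0 + c.(rec X. (b.X\{a,c})\{b,c,d} + c.(b.0 + c.X)) ⊢ --b--▸ u2, --c--▸ u0
  u2 = 0 ⊢ (no moves)
LTS(Q): 3 reachable states
  v0 = rec X. 0 + (b.X\{a,c})\{b,c,d} + c.(b.0 + c.X) ⊢ --c--▸ v1
  v1 = b.0 + c.(rec X. 0 + (b.X\{a,c})\{b,c,d} + c.(b.0 + c.X)) ⊢ --b--▸ v2, --c--▸ v0
  v2 = 0 ⊢ (no moves)
Partition-refinement fixed point:
  B0 = {u0, v0}
  B1 = {u1, v1}
  B2 = {u2, v2}
u0 ∈ B0, v0 ∈ B0 → same block

bisimilar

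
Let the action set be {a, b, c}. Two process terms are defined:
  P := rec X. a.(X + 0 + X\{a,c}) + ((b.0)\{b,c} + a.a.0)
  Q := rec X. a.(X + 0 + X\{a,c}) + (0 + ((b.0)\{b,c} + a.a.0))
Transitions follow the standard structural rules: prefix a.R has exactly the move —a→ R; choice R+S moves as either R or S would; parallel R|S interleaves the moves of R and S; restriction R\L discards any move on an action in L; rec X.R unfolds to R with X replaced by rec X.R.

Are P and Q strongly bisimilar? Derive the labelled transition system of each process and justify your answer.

P ~ Q

Reachable graph of P (4 states):
  p0 = rec X. a.(X + 0 + X\{a,c}) + ((b.0)\{b,c} + a.a.0) has moves -a-> p1, -a-> p2
  p1 = (rec X. a.(X + 0 + X\{a,c}) + ((b.0)\{b,c} + a.a.0)) + 0 + (rec X. a.(X + 0 + X\{a,c}) + ((b.0)\{b,c} + a.a.0))\{a,c} has moves -a-> p1, -a-> p2
  p2 = a.0 has moves -a-> p3
  p3 = 0 has moves stopped
Reachable graph of Q (4 states):
  q0 = rec X. a.(X + 0 + X\{a,c}) + (0 + ((b.0)\{b,c} + a.a.0)) has moves -a-> q1, -a-> q2
  q1 = (rec X. a.(X + 0 + X\{a,c}) + (0 + ((b.0)\{b,c} + a.a.0))) + 0 + (rec X. a.(X + 0 + X\{a,c}) + (0 + ((b.0)\{b,c} + a.a.0)))\{a,c} has moves -a-> q1, -a-> q2
  q2 = a.0 has moves -a-> q3
  q3 = 0 has moves stopped
Bisimilarity quotient blocks:
  B0 = {p0, p1, q0, q1}
  B1 = {p2, q2}
  B2 = {p3, q3}
p0 ∈ B0, q0 ∈ B0 → same block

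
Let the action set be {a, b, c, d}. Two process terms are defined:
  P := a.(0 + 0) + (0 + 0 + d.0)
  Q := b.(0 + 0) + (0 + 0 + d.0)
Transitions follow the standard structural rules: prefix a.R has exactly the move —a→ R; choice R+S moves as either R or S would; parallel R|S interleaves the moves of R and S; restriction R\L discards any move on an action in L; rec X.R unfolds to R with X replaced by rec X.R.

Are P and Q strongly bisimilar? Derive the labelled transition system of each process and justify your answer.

P's transition system — 3 states:
  m0 = a.(0 + 0) + (0 + 0 + d.0) has moves —a→ m1, —d→ m2
  m1 = 0 + 0 has moves deadlocked
  m2 = 0 has moves deadlocked
Q's transition system — 3 states:
  n0 = b.(0 + 0) + (0 + 0 + d.0) has moves —b→ n1, —d→ n2
  n1 = 0 + 0 has moves deadlocked
  n2 = 0 has moves deadlocked
Bisimilarity quotient blocks:
  B0 = {m0}
  B1 = {m1, m2, n1, n2}
  B2 = {n0}
m0 ∈ B0, n0 ∈ B2 → different blocks

NO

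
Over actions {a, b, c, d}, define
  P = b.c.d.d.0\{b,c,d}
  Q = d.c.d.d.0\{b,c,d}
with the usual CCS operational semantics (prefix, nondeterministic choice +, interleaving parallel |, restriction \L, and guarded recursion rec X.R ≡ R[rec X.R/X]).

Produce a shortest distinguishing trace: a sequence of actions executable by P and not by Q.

b

Reachable graph of P (5 states):
  s0 = b.c.d.d.0\{b,c,d} has moves =b=> s1
  s1 = c.d.d.0\{b,c,d} has moves =c=> s2
  s2 = d.d.0\{b,c,d} has moves =d=> s3
  s3 = d.0\{b,c,d} has moves =d=> s4
  s4 = 0\{b,c,d} has moves stopped
Reachable graph of Q (5 states):
  t0 = d.c.d.d.0\{b,c,d} has moves =d=> t1
  t1 = c.d.d.0\{b,c,d} has moves =c=> t2
  t2 = d.d.0\{b,c,d} has moves =d=> t3
  t3 = d.0\{b,c,d} has moves =d=> t4
  t4 = 0\{b,c,d} has moves stopped
Executing b from P (initial set {s0}):
  [1] b ⇒ {s1}
  — P admits the full trace.
Executing b from Q (initial set {t0}):
  [1] b ⇒ no successor for Q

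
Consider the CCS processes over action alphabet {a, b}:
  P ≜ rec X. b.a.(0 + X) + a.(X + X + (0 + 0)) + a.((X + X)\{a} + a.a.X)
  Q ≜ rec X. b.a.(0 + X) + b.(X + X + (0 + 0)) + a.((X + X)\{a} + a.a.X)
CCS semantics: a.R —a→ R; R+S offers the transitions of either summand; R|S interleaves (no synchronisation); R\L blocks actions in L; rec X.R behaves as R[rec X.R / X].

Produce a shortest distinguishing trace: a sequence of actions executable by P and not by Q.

LTS(P): 7 reachable states
  p0 = rec X. b.a.(0 + X) + a.(X + X + (0 + 0)) + a.((X + X)\{a} + a.a.X) has moves ··a··> p1, ··a··> p2, ··b··> p3
  p1 = ((rec X. b.a.(0 + X) + a.(X + X + (0 + 0)) + a.((X + X)\{a} + a.a.X)) + (rec X. b.a.(0 + X) + a.(X + X + (0 + 0)) + a.((X + X)\{a} + a.a.X)))\{a} + a.a.(rec X. b.a.(0 + X) + a.(X + X + (0 + 0)) + a.((X + X)\{a} + a.a.X)) has moves ··a··> p4, ··b··> p5
  p2 = (rec X. b.a.(0 + X) + a.(X + X + (0 + 0)) + a.((X + X)\{a} + a.a.X)) + (rec X. b.a.(0 + X) + a.(X + X + (0 + 0)) + a.((X + X)\{a} + a.a.X)) + (0 + 0) has moves ··a··> p1, ··a··> p2, ··b··> p3
  p3 = a.(0 + (rec X. b.a.(0 + X) + a.(X + X + (0 + 0)) + a.((X + X)\{a} + a.a.X))) has moves ··a··> p6
  p4 = a.(rec X. b.a.(0 + X) + a.(X + X + (0 + 0)) + a.((X + X)\{a} + a.a.X)) has moves ··a··> p0
  p5 = (a.(0 + (rec X. b.a.(0 + X) + a.(X + X + (0 + 0)) + a.((X + X)\{a} + a.a.X))))\{a} has moves ·
  p6 = 0 + (rec X. b.a.(0 + X) + a.(X + X + (0 + 0)) + a.((X + X)\{a} + a.a.X)) has moves ··a··> p1, ··a··> p2, ··b··> p3
LTS(Q): 8 reachable states
  q0 = rec X. b.a.(0 + X) + b.(X + X + (0 + 0)) + a.((X + X)\{a} + a.a.X) has moves ··a··> q1, ··b··> q2, ··b··> q3
  q1 = ((rec X. b.a.(0 + X) + b.(X + X + (0 + 0)) + a.((X + X)\{a} + a.a.X)) + (rec X. b.a.(0 + X) + b.(X + X + (0 + 0)) + a.((X + X)\{a} + a.a.X)))\{a} + a.a.(rec X. b.a.(0 + X) + b.(X + X + (0 + 0)) + a.((X + X)\{a} + a.a.X)) has moves ··a··> q4, ··b··> q5, ··b··> q6
  q2 = (rec X. b.a.(0 + X) + b.(X + X + (0 + 0)) + a.((X + X)\{a} + a.a.X)) + (rec X. b.a.(0 + X) + b.(X + X + (0 + 0)) + a.((X + X)\{a} + a.a.X)) + (0 + 0) has moves ··a··> q1, ··b··> q2, ··b··> q3
  q3 = a.(0 + (rec X. b.a.(0 + X) + b.(X + X + (0 + 0)) + a.((X + X)\{a} + a.a.X))) has moves ··a··> q7
  q4 = a.(rec X. b.a.(0 + X) + b.(X + X + (0 + 0)) + a.((X + X)\{a} + a.a.X)) has moves ··a··> q0
  q5 = ((rec X. b.a.(0 + X) + b.(X + X + (0 + 0)) + a.((X + X)\{a} + a.a.X)) + (rec X. b.a.(0 + X) + b.(X + X + (0 + 0)) + a.((X + X)\{a} + a.a.X)) + (0 + 0))\{a} has moves ··b··> q5, ··b··> q6
  q6 = (a.(0 + (rec X. b.a.(0 + X) + b.(X + X + (0 + 0)) + a.((X + X)\{a} + a.a.X))))\{a} has moves ·
  q7 = 0 + (rec X. b.a.(0 + X) + b.(X + X + (0 + 0)) + a.((X + X)\{a} + a.a.X)) has moves ··a··> q1, ··b··> q2, ··b··> q3
Executing aab from P (initial set {p0}):
  [1] a ⇒ {p1, p2}
  [2] a ⇒ {p1, p2, p4}
  [3] b ⇒ {p3, p5}
  ✓ P
Executing aab from Q (initial set {q0}):
  [1] a ⇒ {q1}
  [2] a ⇒ {q4}
  [3] b ⇒ no successor for Q

aab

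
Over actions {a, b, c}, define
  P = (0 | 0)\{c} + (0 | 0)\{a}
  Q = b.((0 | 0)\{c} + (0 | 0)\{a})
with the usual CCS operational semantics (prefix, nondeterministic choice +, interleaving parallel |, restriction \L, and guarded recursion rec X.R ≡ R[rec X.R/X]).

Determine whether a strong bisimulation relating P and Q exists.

Reachable graph of P (1 states):
  p0 = (0 | 0)\{c} + (0 | 0)\{a} → stopped
Reachable graph of Q (2 states):
  q0 = b.((0 | 0)\{c} + (0 | 0)\{a}) → ··b··> q1
  q1 = (0 | 0)\{c} + (0 | 0)\{a} → stopped
Partition-refinement fixed point:
  B0 = {p0, q1}
  B1 = {q0}
p0 ∈ B0, q0 ∈ B1 → different blocks

P ≁ Q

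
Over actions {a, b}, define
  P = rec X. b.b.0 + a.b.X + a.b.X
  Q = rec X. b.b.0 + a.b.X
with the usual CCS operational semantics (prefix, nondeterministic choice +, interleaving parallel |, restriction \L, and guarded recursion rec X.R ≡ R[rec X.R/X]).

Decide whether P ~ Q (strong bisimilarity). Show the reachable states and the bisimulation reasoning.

Reachable graph of P (4 states):
  s0 = rec X. b.b.0 + a.b.X + a.b.X :: -a-> s1, -b-> s2
  s1 = b.(rec X. b.b.0 + a.b.X + a.b.X) :: -b-> s0
  s2 = b.0 :: -b-> s3
  s3 = 0 :: deadlocked
Reachable graph of Q (4 states):
  t0 = rec X. b.b.0 + a.b.X :: -a-> t1, -b-> t2
  t1 = b.(rec X. b.b.0 + a.b.X) :: -b-> t0
  t2 = b.0 :: -b-> t3
  t3 = 0 :: deadlocked
Bisimilarity quotient blocks:
  B0 = {s0, t0}
  B1 = {s1, t1}
  B2 = {s2, t2}
  B3 = {s3, t3}
s0 ∈ B0, t0 ∈ B0 → same block

YES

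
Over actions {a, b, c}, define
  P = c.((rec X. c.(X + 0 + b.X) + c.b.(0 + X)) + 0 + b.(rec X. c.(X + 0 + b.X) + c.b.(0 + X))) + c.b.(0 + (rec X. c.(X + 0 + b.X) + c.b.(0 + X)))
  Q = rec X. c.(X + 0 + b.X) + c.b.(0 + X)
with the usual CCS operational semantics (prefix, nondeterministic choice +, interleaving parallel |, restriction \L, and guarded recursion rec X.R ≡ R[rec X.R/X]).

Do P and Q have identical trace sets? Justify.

traces(P) = traces(Q)

P's transition system — 5 states:
  p0 = c.((rec X. c.(X + 0 + b.X) + c.b.(0 + X)) + 0 + b.(rec X. c.(X + 0 + b.X) + c.b.(0 + X))) + c.b.(0 + (rec X. c.(X + 0 + b.X) + c.b.(0 + X))) → —c→ p1, —c→ p2
  p1 = (rec X. c.(X + 0 + b.X) + c.b.(0 + X)) + 0 + b.(rec X. c.(X + 0 + b.X) + c.b.(0 + X)) → —b→ p3, —c→ p1, —c→ p2
  p2 = b.(0 + (rec X. c.(X + 0 + b.X) + c.b.(0 + X))) → —b→ p4
  p3 = rec X. c.(X + 0 + b.X) + c.b.(0 + X) → —c→ p1, —c→ p2
  p4 = 0 + (rec X. c.(X + 0 + b.X) + c.b.(0 + X)) → —c→ p1, —c→ p2
Q's transition system — 4 states:
  q0 = rec X. c.(X + 0 + b.X) + c.b.(0 + X) → —c→ q1, —c→ q2
  q1 = (rec X. c.(X + 0 + b.X) + c.b.(0 + X)) + 0 + b.(rec X. c.(X + 0 + b.X) + c.b.(0 + X)) → —b→ q0, —c→ q1, —c→ q2
  q2 = b.(0 + (rec X. c.(X + 0 + b.X) + c.b.(0 + X))) → —b→ q3
  q3 = 0 + (rec X. c.(X + 0 + b.X) + c.b.(0 + X)) → —c→ q1, —c→ q2
Bisimilarity quotient blocks:
  B0 = {p0, p3, p4, q0, q3}
  B1 = {p1, q1}
  B2 = {p2, q2}
p0 ∈ B0, q0 ∈ B0 → same block
Bisimilar ⇒ trace-equivalent.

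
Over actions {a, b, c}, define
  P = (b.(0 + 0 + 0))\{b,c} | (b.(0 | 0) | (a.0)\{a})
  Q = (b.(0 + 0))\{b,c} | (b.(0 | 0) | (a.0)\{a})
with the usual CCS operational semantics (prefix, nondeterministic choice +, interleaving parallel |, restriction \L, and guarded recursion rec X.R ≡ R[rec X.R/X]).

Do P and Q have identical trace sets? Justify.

Reachable graph of P (2 states):
  m0 = (b.(0 + 0 + 0))\{b,c} | (b.(0 | 0) | (a.0)\{a}) ⊢ =b=> m1
  m1 = (b.(0 + 0 + 0))\{b,c} | (0 | 0 | (a.0)\{a}) ⊢ stopped
Reachable graph of Q (2 states):
  n0 = (b.(0 + 0))\{b,c} | (b.(0 | 0) | (a.0)\{a}) ⊢ =b=> n1
  n1 = (b.(0 + 0))\{b,c} | (0 | 0 | (a.0)\{a}) ⊢ stopped
Coarsest stable partition (strong bisimilarity classes):
  B0 = {m0, n0}
  B1 = {m1, n1}
m0 ∈ B0, n0 ∈ B0 → same block
Bisimilar ⇒ trace-equivalent.

traces(P) = traces(Q)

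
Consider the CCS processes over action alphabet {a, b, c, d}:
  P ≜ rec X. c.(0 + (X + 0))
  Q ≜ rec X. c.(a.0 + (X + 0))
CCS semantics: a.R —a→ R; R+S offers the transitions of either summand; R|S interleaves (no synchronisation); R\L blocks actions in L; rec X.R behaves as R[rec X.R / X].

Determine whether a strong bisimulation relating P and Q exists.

NO

LTS(P): 2 reachable states
  p0 = rec X. c.(0 + (X + 0)) has moves =c=> p1
  p1 = 0 + ((rec X. c.(0 + (X + 0))) + 0) has moves =c=> p1
LTS(Q): 3 reachable states
  q0 = rec X. c.(a.0 + (X + 0)) has moves =c=> q1
  q1 = a.0 + ((rec X. c.(a.0 + (X + 0))) + 0) has moves =a=> q2, =c=> q1
  q2 = 0 has moves ·
Coarsest stable partition (strong bisimilarity classes):
  B0 = {p0, p1}
  B1 = {q0}
  B2 = {q1}
  B3 = {q2}
p0 ∈ B0, q0 ∈ B1 → different blocks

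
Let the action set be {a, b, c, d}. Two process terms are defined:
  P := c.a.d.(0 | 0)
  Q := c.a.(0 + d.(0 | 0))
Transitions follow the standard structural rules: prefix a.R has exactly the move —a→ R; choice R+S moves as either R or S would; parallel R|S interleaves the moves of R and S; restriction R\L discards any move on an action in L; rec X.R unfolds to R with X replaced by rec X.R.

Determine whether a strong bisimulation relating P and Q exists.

Reachable graph of P (4 states):
  s0 = c.a.d.(0 | 0) has moves -c-> s1
  s1 = a.d.(0 | 0) has moves -a-> s2
  s2 = d.(0 | 0) has moves -d-> s3
  s3 = 0 | 0 has moves ·
Reachable graph of Q (4 states):
  t0 = c.a.(0 + d.(0 | 0)) has moves -c-> t1
  t1 = a.(0 + d.(0 | 0)) has moves -a-> t2
  t2 = 0 + d.(0 | 0) has moves -d-> t3
  t3 = 0 | 0 has moves ·
Bisimilarity quotient blocks:
  B0 = {s0, t0}
  B1 = {s1, t1}
  B2 = {s2, t2}
  B3 = {s3, t3}
s0 ∈ B0, t0 ∈ B0 → same block

bisimilar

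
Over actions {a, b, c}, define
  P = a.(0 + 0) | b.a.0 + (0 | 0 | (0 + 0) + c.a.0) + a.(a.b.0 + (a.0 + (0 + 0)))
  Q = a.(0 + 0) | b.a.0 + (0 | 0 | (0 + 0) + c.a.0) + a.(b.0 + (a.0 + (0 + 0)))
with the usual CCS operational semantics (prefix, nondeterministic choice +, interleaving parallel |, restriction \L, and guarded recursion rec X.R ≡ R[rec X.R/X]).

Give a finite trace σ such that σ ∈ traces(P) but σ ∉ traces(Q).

aab

P's transition system — 10 states:
  p0 = a.(0 + 0) | b.a.0 + (0 | 0 | (0 + 0) + c.a.0) + a.(a.b.0 + (a.0 + (0 + 0))) | ··a··> p1, ··a··> p2, ··b··> p3, ··c··> p4
  p1 = (0 + 0) | b.a.0 | ··b··> p5
  p2 = a.b.0 + (a.0 + (0 + 0)) | ··a··> p6, ··a··> p7
  p3 = a.(0 + 0) | a.0 | ··a··> p5, ··a··> p8
  p4 = a.0 | ··a··> p6
  p5 = (0 + 0) | a.0 | ··a··> p9
  p6 = 0 | stopped
  p7 = b.0 | ··b··> p6
  p8 = a.(0 + 0) | 0 | ··a··> p9
  p9 = (0 + 0) | 0 | stopped
Q's transition system — 9 states:
  q0 = a.(0 + 0) | b.a.0 + (0 | 0 | (0 + 0) + c.a.0) + a.(b.0 + (a.0 + (0 + 0))) | ··a··> q1, ··a··> q2, ··b··> q3, ··c··> q4
  q1 = (0 + 0) | b.a.0 | ··b··> q5
  q2 = b.0 + (a.0 + (0 + 0)) | ··a··> q6, ··b··> q6
  q3 = a.(0 + 0) | a.0 | ··a··> q5, ··a··> q7
  q4 = a.0 | ··a··> q6
  q5 = (0 + 0) | a.0 | ··a··> q8
  q6 = 0 | stopped
  q7 = a.(0 + 0) | 0 | ··a··> q8
  q8 = (0 + 0) | 0 | stopped
Trace ⟨aab⟩ through P, begin at {p0}:
  [1] a ⇒ {p1, p2}
  [2] a ⇒ {p6, p7}
  [3] b ⇒ {p6}
  ✓ P
Trace ⟨aab⟩ through Q, begin at {q0}:
  [1] a ⇒ {q1, q2}
  [2] a ⇒ {q6}
  [3] b ⇒ ∅ (Q stuck)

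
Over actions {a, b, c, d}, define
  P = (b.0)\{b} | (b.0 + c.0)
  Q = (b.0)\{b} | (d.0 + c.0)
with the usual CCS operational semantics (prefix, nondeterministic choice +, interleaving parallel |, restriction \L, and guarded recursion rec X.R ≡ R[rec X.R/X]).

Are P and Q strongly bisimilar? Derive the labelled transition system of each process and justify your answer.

not bisimilar

P's transition system — 2 states:
  u0 = (b.0)\{b} | (b.0 + c.0) | --b--▸ u1, --c--▸ u1
  u1 = (b.0)\{b} | 0 | ∅
Q's transition system — 2 states:
  v0 = (b.0)\{b} | (d.0 + c.0) | --c--▸ v1, --d--▸ v1
  v1 = (b.0)\{b} | 0 | ∅
Partition-refinement fixed point:
  B0 = {u0}
  B1 = {u1, v1}
  B2 = {v0}
u0 ∈ B0, v0 ∈ B2 → different blocks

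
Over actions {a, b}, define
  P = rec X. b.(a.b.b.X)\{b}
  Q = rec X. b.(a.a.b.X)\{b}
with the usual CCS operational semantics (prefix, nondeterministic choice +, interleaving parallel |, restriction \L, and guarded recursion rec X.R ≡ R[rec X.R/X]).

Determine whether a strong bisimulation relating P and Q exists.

P's transition system — 3 states:
  s0 = rec X. b.(a.b.b.X)\{b} → --b--▸ s1
  s1 = (a.b.b.(rec X. b.(a.b.b.X)\{b}))\{b} → --a--▸ s2
  s2 = (b.b.(rec X. b.(a.b.b.X)\{b}))\{b} → deadlocked
Q's transition system — 4 states:
  t0 = rec X. b.(a.a.b.X)\{b} → --b--▸ t1
  t1 = (a.a.b.(rec X. b.(a.a.b.X)\{b}))\{b} → --a--▸ t2
  t2 = (a.b.(rec X. b.(a.a.b.X)\{b}))\{b} → --a--▸ t3
  t3 = (b.(rec X. b.(a.a.b.X)\{b}))\{b} → deadlocked
Partition-refinement fixed point:
  B0 = {s0}
  B1 = {s1, t2}
  B2 = {s2, t3}
  B3 = {t0}
  B4 = {t1}
s0 ∈ B0, t0 ∈ B3 → different blocks

NO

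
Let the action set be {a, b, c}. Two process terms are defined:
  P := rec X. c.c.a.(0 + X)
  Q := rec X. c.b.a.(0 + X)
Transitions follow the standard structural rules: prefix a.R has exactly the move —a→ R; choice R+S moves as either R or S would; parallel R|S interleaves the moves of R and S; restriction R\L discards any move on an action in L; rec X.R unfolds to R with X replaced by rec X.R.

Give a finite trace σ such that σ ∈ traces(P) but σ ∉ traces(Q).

Reachable graph of P (4 states):
  m0 = rec X. c.c.a.(0 + X) :: ··c··> m1
  m1 = c.a.(0 + (rec X. c.c.a.(0 + X))) :: ··c··> m2
  m2 = a.(0 + (rec X. c.c.a.(0 + X))) :: ··a··> m3
  m3 = 0 + (rec X. c.c.a.(0 + X)) :: ··c··> m1
Reachable graph of Q (4 states):
  n0 = rec X. c.b.a.(0 + X) :: ··c··> n1
  n1 = b.a.(0 + (rec X. c.b.a.(0 + X))) :: ··b··> n2
  n2 = a.(0 + (rec X. c.b.a.(0 + X))) :: ··a··> n3
  n3 = 0 + (rec X. c.b.a.(0 + X)) :: ··c··> n1
Trace ⟨cc⟩ through P, begin at {m0}:
  [1] c ⇒ {m1}
  [2] c ⇒ {m2}
  — P admits the full trace.
Trace ⟨cc⟩ through Q, begin at {n0}:
  [1] c ⇒ {n1}
  [2] c ⇒ ∅ (Q stuck)

cc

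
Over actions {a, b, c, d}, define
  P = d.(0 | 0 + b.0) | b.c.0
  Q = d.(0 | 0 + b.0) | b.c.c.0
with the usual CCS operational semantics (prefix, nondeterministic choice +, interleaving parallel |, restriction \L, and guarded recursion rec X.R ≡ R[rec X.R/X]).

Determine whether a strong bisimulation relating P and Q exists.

P's transition system — 9 states:
  p0 = d.(0 | 0 + b.0) | b.c.0 | --b--▸ p1, --d--▸ p2
  p1 = d.(0 | 0 + b.0) | c.0 | --c--▸ p3, --d--▸ p4
  p2 = (0 | 0 + b.0) | b.c.0 | --b--▸ p4, --b--▸ p5
  p3 = d.(0 | 0 + b.0) | 0 | --d--▸ p6
  p4 = (0 | 0 + b.0) | c.0 | --b--▸ p7, --c--▸ p6
  p5 = 0 | b.c.0 | --b--▸ p7
  p6 = (0 | 0 + b.0) | 0 | --b--▸ p8
  p7 = 0 | c.0 | --c--▸ p8
  p8 = 0 | 0 | ·
Q's transition system — 12 states:
  q0 = d.(0 | 0 + b.0) | b.c.c.0 | --b--▸ q1, --d--▸ q2
  q1 = d.(0 | 0 + b.0) | c.c.0 | --c--▸ q3, --d--▸ q4
  q2 = (0 | 0 + b.0) | b.c.c.0 | --b--▸ q4, --b--▸ q5
  q3 = d.(0 | 0 + b.0) | c.0 | --c--▸ q6, --d--▸ q7
  q4 = (0 | 0 + b.0) | c.c.0 | --b--▸ q8, --c--▸ q7
  q5 = 0 | b.c.c.0 | --b--▸ q8
  q6 = d.(0 | 0 + b.0) | 0 | --d--▸ q9
  q7 = (0 | 0 + b.0) | c.0 | --b--▸ q10, --c--▸ q9
  q8 = 0 | c.c.0 | --c--▸ q10
  q9 = (0 | 0 + b.0) | 0 | --b--▸ q11
  q10 = 0 | c.0 | --c--▸ q11
  q11 = 0 | 0 | ·
Coarsest stable partition (strong bisimilarity classes):
  B0 = {p0}
  B1 = {p1, q3}
  B2 = {p3, q6}
  B3 = {p6, q9}
  B4 = {p8, q11}
  B5 = {p4, q7}
  B6 = {p7, q10}
  B7 = {p2}
  B8 = {p5}
  B9 = {q0}
  B10 = {q2}
  B11 = {q5}
  B12 = {q8}
  B13 = {q4}
  B14 = {q1}
p0 ∈ B0, q0 ∈ B9 → different blocks

not bisimilar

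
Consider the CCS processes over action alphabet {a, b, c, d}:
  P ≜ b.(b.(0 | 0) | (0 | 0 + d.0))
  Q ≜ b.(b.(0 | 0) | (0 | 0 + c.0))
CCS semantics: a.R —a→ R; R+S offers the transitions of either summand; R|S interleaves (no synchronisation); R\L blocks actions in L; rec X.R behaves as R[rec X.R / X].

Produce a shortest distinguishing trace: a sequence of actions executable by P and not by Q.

P's transition system — 5 states:
  p0 = b.(b.(0 | 0) | (0 | 0 + d.0)) :: —b→ p1
  p1 = b.(0 | 0) | (0 | 0 + d.0) :: —b→ p2, —d→ p3
  p2 = 0 | 0 | (0 | 0 + d.0) :: —d→ p4
  p3 = b.(0 | 0) | 0 :: —b→ p4
  p4 = 0 | 0 | 0 :: ∅
Q's transition system — 5 states:
  q0 = b.(b.(0 | 0) | (0 | 0 + c.0)) :: —b→ q1
  q1 = b.(0 | 0) | (0 | 0 + c.0) :: —b→ q2, —c→ q3
  q2 = 0 | 0 | (0 | 0 + c.0) :: —c→ q4
  q3 = b.(0 | 0) | 0 :: —b→ q4
  q4 = 0 | 0 | 0 :: ∅
Trace ⟨bd⟩ through P, begin at {p0}:
  [1] b ⇒ {p1}
  [2] d ⇒ {p3}
  P completes σ.
Trace ⟨bd⟩ through Q, begin at {q0}:
  [1] b ⇒ {q1}
  [2] d ⇒ ∅ (Q stuck)

bd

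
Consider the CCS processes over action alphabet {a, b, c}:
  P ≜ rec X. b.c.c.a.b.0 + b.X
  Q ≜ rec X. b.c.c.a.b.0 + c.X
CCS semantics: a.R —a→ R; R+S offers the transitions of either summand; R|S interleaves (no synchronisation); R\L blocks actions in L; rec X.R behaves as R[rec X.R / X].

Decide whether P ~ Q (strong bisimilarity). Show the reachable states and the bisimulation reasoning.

P ≁ Q

Reachable graph of P (6 states):
  s0 = rec X. b.c.c.a.b.0 + b.X has moves =b=> s0, =b=> s1
  s1 = c.c.a.b.0 has moves =c=> s2
  s2 = c.a.b.0 has moves =c=> s3
  s3 = a.b.0 has moves =a=> s4
  s4 = b.0 has moves =b=> s5
  s5 = 0 has moves (no moves)
Reachable graph of Q (6 states):
  t0 = rec X. b.c.c.a.b.0 + c.X has moves =b=> t1, =c=> t0
  t1 = c.c.a.b.0 has moves =c=> t2
  t2 = c.a.b.0 has moves =c=> t3
  t3 = a.b.0 has moves =a=> t4
  t4 = b.0 has moves =b=> t5
  t5 = 0 has moves (no moves)
Coarsest stable partition (strong bisimilarity classes):
  B0 = {s0}
  B1 = {s1, t1}
  B2 = {s2, t2}
  B3 = {s3, t3}
  B4 = {s4, t4}
  B5 = {s5, t5}
  B6 = {t0}
s0 ∈ B0, t0 ∈ B6 → different blocks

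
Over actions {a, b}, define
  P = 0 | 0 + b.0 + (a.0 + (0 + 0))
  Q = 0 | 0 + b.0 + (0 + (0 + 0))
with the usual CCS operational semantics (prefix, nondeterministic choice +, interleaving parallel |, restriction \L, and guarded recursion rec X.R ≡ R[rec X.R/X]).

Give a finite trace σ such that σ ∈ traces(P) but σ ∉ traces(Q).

a

P's transition system — 2 states:
  m0 = 0 | 0 + b.0 + (a.0 + (0 + 0)) | -a-> m1, -b-> m1
  m1 = 0 | (no moves)
Q's transition system — 2 states:
  n0 = 0 | 0 + b.0 + (0 + (0 + 0)) | -b-> n1
  n1 = 0 | (no moves)
Trace ⟨a⟩ through P, begin at {m0}:
  [1] a ⇒ {m1}
  — P admits the full trace.
Trace ⟨a⟩ through Q, begin at {n0}:
  [1] a ⇒ ∅  — Q cannot continue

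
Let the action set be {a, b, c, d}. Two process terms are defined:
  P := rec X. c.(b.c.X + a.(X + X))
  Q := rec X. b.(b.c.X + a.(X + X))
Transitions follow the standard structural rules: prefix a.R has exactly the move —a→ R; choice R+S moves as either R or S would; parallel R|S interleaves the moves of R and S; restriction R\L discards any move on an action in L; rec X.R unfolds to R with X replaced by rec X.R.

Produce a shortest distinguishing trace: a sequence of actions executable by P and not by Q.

P's transition system — 4 states:
  s0 = rec X. c.(b.c.X + a.(X + X)) | --c--▸ s1
  s1 = b.c.(rec X. c.(b.c.X + a.(X + X))) + a.((rec X. c.(b.c.X + a.(X + X))) + (rec X. c.(b.c.X + a.(X + X)))) | --a--▸ s2, --b--▸ s3
  s2 = (rec X. c.(b.c.X + a.(X + X))) + (rec X. c.(b.c.X + a.(X + X))) | --c--▸ s1
  s3 = c.(rec X. c.(b.c.X + a.(X + X))) | --c--▸ s0
Q's transition system — 4 states:
  t0 = rec X. b.(b.c.X + a.(X + X)) | --b--▸ t1
  t1 = b.c.(rec X. b.(b.c.X + a.(X + X))) + a.((rec X. b.(b.c.X + a.(X + X))) + (rec X. b.(b.c.X + a.(X + X)))) | --a--▸ t2, --b--▸ t3
  t2 = (rec X. b.(b.c.X + a.(X + X))) + (rec X. b.(b.c.X + a.(X + X))) | --b--▸ t1
  t3 = c.(rec X. b.(b.c.X + a.(X + X))) | --c--▸ t0
Run σ = ⟨c⟩ on P: start {s0}
  [1] c ⇒ {s1}
  ✓ P
Run σ = ⟨c⟩ on Q: start {t0}
  [1] c ⇒ no successor for Q

c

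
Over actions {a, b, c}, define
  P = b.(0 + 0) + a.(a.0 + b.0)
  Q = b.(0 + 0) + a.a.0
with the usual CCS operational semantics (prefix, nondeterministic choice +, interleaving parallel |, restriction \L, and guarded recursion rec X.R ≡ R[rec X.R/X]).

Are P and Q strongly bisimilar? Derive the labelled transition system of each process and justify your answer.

LTS(P): 4 reachable states
  p0 = b.(0 + 0) + a.(a.0 + b.0) :: -a-> p1, -b-> p2
  p1 = a.0 + b.0 :: -a-> p3, -b-> p3
  p2 = 0 + 0 :: (no moves)
  p3 = 0 :: (no moves)
LTS(Q): 4 reachable states
  q0 = b.(0 + 0) + a.a.0 :: -a-> q1, -b-> q2
  q1 = a.0 :: -a-> q3
  q2 = 0 + 0 :: (no moves)
  q3 = 0 :: (no moves)
Partition-refinement fixed point:
  B0 = {p0}
  B1 = {p1}
  B2 = {p2, p3, q2, q3}
  B3 = {q0}
  B4 = {q1}
p0 ∈ B0, q0 ∈ B3 → different blocks

not bisimilar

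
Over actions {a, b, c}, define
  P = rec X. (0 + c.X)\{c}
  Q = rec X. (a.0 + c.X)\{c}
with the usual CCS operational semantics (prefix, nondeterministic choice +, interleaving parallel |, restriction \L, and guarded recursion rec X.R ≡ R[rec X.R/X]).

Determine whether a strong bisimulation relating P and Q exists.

P ≁ Q

P's transition system — 1 states:
  s0 = rec X. (0 + c.X)\{c} ⊢ stopped
Q's transition system — 2 states:
  t0 = rec X. (a.0 + c.X)\{c} ⊢ =a=> t1
  t1 = 0\{c} ⊢ stopped
Coarsest stable partition (strong bisimilarity classes):
  B0 = {s0, t1}
  B1 = {t0}
s0 ∈ B0, t0 ∈ B1 → different blocks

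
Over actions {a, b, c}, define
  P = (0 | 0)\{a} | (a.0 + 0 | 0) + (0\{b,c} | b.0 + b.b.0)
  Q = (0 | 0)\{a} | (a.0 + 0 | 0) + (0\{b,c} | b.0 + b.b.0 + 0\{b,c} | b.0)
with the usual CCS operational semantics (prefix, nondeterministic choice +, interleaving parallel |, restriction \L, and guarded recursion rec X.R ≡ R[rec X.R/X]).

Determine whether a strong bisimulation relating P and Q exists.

YES

P's transition system — 5 states:
  s0 = (0 | 0)\{a} | (a.0 + 0 | 0) + (0\{b,c} | b.0 + b.b.0) | —a→ s1, —b→ s2, —b→ s3
  s1 = (0 | 0)\{a} | 0 | ·
  s2 = 0\{b,c} | 0 | ·
  s3 = b.0 | —b→ s4
  s4 = 0 | ·
Q's transition system — 5 states:
  t0 = (0 | 0)\{a} | (a.0 + 0 | 0) + (0\{b,c} | b.0 + b.b.0 + 0\{b,c} | b.0) | —a→ t1, —b→ t2, —b→ t3
  t1 = (0 | 0)\{a} | 0 | ·
  t2 = 0\{b,c} | 0 | ·
  t3 = b.0 | —b→ t4
  t4 = 0 | ·
Partition-refinement fixed point:
  B0 = {s0, t0}
  B1 = {s1, s2, s4, t1, t2, t4}
  B2 = {s3, t3}
s0 ∈ B0, t0 ∈ B0 → same block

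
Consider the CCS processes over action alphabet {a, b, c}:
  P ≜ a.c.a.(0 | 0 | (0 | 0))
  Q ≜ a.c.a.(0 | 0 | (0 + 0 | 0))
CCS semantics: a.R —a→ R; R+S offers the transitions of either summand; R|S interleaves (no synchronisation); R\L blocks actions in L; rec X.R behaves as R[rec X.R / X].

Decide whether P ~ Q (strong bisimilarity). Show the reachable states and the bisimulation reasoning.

P's transition system — 4 states:
  u0 = a.c.a.(0 | 0 | (0 | 0)) → -a-> u1
  u1 = c.a.(0 | 0 | (0 | 0)) → -c-> u2
  u2 = a.(0 | 0 | (0 | 0)) → -a-> u3
  u3 = 0 | 0 | (0 | 0) → deadlocked
Q's transition system — 4 states:
  v0 = a.c.a.(0 | 0 | (0 + 0 | 0)) → -a-> v1
  v1 = c.a.(0 | 0 | (0 + 0 | 0)) → -c-> v2
  v2 = a.(0 | 0 | (0 + 0 | 0)) → -a-> v3
  v3 = 0 | 0 | (0 + 0 | 0) → deadlocked
Partition-refinement fixed point:
  B0 = {u0, v0}
  B1 = {u1, v1}
  B2 = {u2, v2}
  B3 = {u3, v3}
u0 ∈ B0, v0 ∈ B0 → same block

bisimilar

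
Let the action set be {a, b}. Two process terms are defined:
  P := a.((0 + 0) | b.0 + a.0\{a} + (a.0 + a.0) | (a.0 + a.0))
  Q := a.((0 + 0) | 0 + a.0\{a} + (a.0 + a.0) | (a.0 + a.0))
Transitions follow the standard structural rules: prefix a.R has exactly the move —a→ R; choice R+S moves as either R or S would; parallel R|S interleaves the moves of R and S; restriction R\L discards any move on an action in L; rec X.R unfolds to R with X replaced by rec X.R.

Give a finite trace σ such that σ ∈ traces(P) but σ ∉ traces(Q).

LTS(P): 7 reachable states
  p0 = a.((0 + 0) | b.0 + a.0\{a} + (a.0 + a.0) | (a.0 + a.0)) | ··a··> p1
  p1 = (0 + 0) | b.0 + a.0\{a} + (a.0 + a.0) | (a.0 + a.0) | ··a··> p2, ··a··> p3, ··a··> p4, ··b··> p5
  p2 = (a.0 + a.0) | 0 | ··a··> p6
  p3 = 0 | (a.0 + a.0) | ··a··> p6
  p4 = 0\{a} | stopped
  p5 = (0 + 0) | 0 | stopped
  p6 = 0 | 0 | stopped
LTS(Q): 6 reachable states
  q0 = a.((0 + 0) | 0 + a.0\{a} + (a.0 + a.0) | (a.0 + a.0)) | ··a··> q1
  q1 = (0 + 0) | 0 + a.0\{a} + (a.0 + a.0) | (a.0 + a.0) | ··a··> q2, ··a··> q3, ··a··> q4
  q2 = (a.0 + a.0) | 0 | ··a··> q5
  q3 = 0 | (a.0 + a.0) | ··a··> q5
  q4 = 0\{a} | stopped
  q5 = 0 | 0 | stopped
Run σ = ⟨ab⟩ on P: start {p0}
  step 1 (a): {p1}
  step 2 (b): {p5}
  — P admits the full trace.
Run σ = ⟨ab⟩ on Q: start {q0}
  step 1 (a): {q1}
  step 2 (b): no successor for Q

ab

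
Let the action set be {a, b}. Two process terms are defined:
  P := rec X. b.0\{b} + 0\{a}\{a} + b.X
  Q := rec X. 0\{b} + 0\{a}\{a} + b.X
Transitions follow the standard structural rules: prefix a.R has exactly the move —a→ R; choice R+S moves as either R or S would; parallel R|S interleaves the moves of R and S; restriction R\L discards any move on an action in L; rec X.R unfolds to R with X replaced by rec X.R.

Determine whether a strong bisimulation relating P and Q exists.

not bisimilar

P's transition system — 2 states:
  u0 = rec X. b.0\{b} + 0\{a}\{a} + b.X has moves —b→ u0, —b→ u1
  u1 = 0\{b} has moves ∅
Q's transition system — 1 states:
  v0 = rec X. 0\{b} + 0\{a}\{a} + b.X has moves —b→ v0
Coarsest stable partition (strong bisimilarity classes):
  B0 = {u0}
  B1 = {u1}
  B2 = {v0}
u0 ∈ B0, v0 ∈ B2 → different blocks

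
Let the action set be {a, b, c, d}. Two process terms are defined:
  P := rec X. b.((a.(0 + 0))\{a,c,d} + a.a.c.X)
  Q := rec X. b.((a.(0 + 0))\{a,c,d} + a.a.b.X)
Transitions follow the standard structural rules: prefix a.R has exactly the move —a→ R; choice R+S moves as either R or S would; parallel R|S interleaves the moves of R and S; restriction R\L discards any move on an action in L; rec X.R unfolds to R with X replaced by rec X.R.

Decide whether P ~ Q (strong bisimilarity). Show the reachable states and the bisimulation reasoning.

Reachable graph of P (4 states):
  s0 = rec X. b.((a.(0 + 0))\{a,c,d} + a.a.c.X) → —b→ s1
  s1 = (a.(0 + 0))\{a,c,d} + a.a.c.(rec X. b.((a.(0 + 0))\{a,c,d} + a.a.c.X)) → —a→ s2
  s2 = a.c.(rec X. b.((a.(0 + 0))\{a,c,d} + a.a.c.X)) → —a→ s3
  s3 = c.(rec X. b.((a.(0 + 0))\{a,c,d} + a.a.c.X)) → —c→ s0
Reachable graph of Q (4 states):
  t0 = rec X. b.((a.(0 + 0))\{a,c,d} + a.a.b.X) → —b→ t1
  t1 = (a.(0 + 0))\{a,c,d} + a.a.b.(rec X. b.((a.(0 + 0))\{a,c,d} + a.a.b.X)) → —a→ t2
  t2 = a.b.(rec X. b.((a.(0 + 0))\{a,c,d} + a.a.b.X)) → —a→ t3
  t3 = b.(rec X. b.((a.(0 + 0))\{a,c,d} + a.a.b.X)) → —b→ t0
Coarsest stable partition (strong bisimilarity classes):
  B0 = {s0}
  B1 = {s1}
  B2 = {s2}
  B3 = {s3}
  B4 = {t0}
  B5 = {t1}
  B6 = {t2}
  B7 = {t3}
s0 ∈ B0, t0 ∈ B4 → different blocks

P ≁ Q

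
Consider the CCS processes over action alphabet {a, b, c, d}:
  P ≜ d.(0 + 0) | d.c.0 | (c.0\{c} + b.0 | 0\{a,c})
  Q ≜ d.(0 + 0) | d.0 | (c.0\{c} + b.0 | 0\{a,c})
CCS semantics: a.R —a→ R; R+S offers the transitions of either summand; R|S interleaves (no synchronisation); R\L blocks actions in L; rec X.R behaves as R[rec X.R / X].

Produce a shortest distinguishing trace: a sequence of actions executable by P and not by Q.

bdc

LTS(P): 18 reachable states
  p0 = d.(0 + 0) | d.c.0 | (c.0\{c} + b.0 | 0\{a,c}) ⊢ —b→ p1, —c→ p2, —d→ p3, —d→ p4
  p1 = d.(0 + 0) | d.c.0 | (0 | 0\{a,c}) ⊢ —d→ p5, —d→ p6
  p2 = d.(0 + 0) | d.c.0 | 0\{c} ⊢ —d→ p7, —d→ p8
  p3 = (0 + 0) | d.c.0 | (c.0\{c} + b.0 | 0\{a,c}) ⊢ —b→ p5, —c→ p7, —d→ p9
  p4 = d.(0 + 0) | c.0 | (c.0\{c} + b.0 | 0\{a,c}) ⊢ —b→ p6, —c→ p10, —c→ p8, —d→ p9
  p5 = (0 + 0) | d.c.0 | (0 | 0\{a,c}) ⊢ —d→ p11
  p6 = d.(0 + 0) | c.0 | (0 | 0\{a,c}) ⊢ —c→ p12, —d→ p11
  p7 = (0 + 0) | d.c.0 | 0\{c} ⊢ —d→ p13
  p8 = d.(0 + 0) | c.0 | 0\{c} ⊢ —c→ p14, —d→ p13
  p9 = (0 + 0) | c.0 | (c.0\{c} + b.0 | 0\{a,c}) ⊢ —b→ p11, —c→ p13, —c→ p15
  p10 = d.(0 + 0) | 0 | (c.0\{c} + b.0 | 0\{a,c}) ⊢ —b→ p12, —c→ p14, —d→ p15
  p11 = (0 + 0) | c.0 | (0 | 0\{a,c}) ⊢ —c→ p16
  p12 = d.(0 + 0) | 0 | (0 | 0\{a,c}) ⊢ —d→ p16
  p13 = (0 + 0) | c.0 | 0\{c} ⊢ —c→ p17
  p14 = d.(0 + 0) | 0 | 0\{c} ⊢ —d→ p17
  p15 = (0 + 0) | 0 | (c.0\{c} + b.0 | 0\{a,c}) ⊢ —b→ p16, —c→ p17
  p16 = (0 + 0) | 0 | (0 | 0\{a,c}) ⊢ ∅
  p17 = (0 + 0) | 0 | 0\{c} ⊢ ∅
LTS(Q): 12 reachable states
  q0 = d.(0 + 0) | d.0 | (c.0\{c} + b.0 | 0\{a,c}) ⊢ —b→ q1, —c→ q2, —d→ q3, —d→ q4
  q1 = d.(0 + 0) | d.0 | (0 | 0\{a,c}) ⊢ —d→ q5, —d→ q6
  q2 = d.(0 + 0) | d.0 | 0\{c} ⊢ —d→ q7, —d→ q8
  q3 = (0 + 0) | d.0 | (c.0\{c} + b.0 | 0\{a,c}) ⊢ —b→ q5, —c→ q7, —d→ q9
  q4 = d.(0 + 0) | 0 | (c.0\{c} + b.0 | 0\{a,c}) ⊢ —b→ q6, —c→ q8, —d→ q9
  q5 = (0 + 0) | d.0 | (0 | 0\{a,c}) ⊢ —d→ q10
  q6 = d.(0 + 0) | 0 | (0 | 0\{a,c}) ⊢ —d→ q10
  q7 = (0 + 0) | d.0 | 0\{c} ⊢ —d→ q11
  q8 = d.(0 + 0) | 0 | 0\{c} ⊢ —d→ q11
  q9 = (0 + 0) | 0 | (c.0\{c} + b.0 | 0\{a,c}) ⊢ —b→ q10, —c→ q11
  q10 = (0 + 0) | 0 | (0 | 0\{a,c}) ⊢ ∅
  q11 = (0 + 0) | 0 | 0\{c} ⊢ ∅
Trace ⟨bdc⟩ through P, begin at {p0}:
  [1] b ⇒ {p1}
  [2] d ⇒ {p5, p6}
  [3] c ⇒ {p12}
  P completes σ.
Trace ⟨bdc⟩ through Q, begin at {q0}:
  [1] b ⇒ {q1}
  [2] d ⇒ {q5, q6}
  [3] c ⇒ no successor for Q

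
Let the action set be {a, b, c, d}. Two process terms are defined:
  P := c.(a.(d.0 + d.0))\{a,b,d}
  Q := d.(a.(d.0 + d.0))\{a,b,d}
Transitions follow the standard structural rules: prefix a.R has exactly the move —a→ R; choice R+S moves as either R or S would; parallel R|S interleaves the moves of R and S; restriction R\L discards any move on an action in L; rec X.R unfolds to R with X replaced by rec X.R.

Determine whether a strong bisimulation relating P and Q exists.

LTS(P): 2 reachable states
  u0 = c.(a.(d.0 + d.0))\{a,b,d} has moves -c-> u1
  u1 = (a.(d.0 + d.0))\{a,b,d} has moves (no moves)
LTS(Q): 2 reachable states
  v0 = d.(a.(d.0 + d.0))\{a,b,d} has moves -d-> v1
  v1 = (a.(d.0 + d.0))\{a,b,d} has moves (no moves)
Coarsest stable partition (strong bisimilarity classes):
  B0 = {u0}
  B1 = {u1, v1}
  B2 = {v0}
u0 ∈ B0, v0 ∈ B2 → different blocks

not bisimilar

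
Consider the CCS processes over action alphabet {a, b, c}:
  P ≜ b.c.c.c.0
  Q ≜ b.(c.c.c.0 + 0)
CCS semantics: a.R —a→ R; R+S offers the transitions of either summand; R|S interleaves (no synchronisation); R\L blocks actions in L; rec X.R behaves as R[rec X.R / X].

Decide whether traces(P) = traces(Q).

P's transition system — 5 states:
  s0 = b.c.c.c.0 | =b=> s1
  s1 = c.c.c.0 | =c=> s2
  s2 = c.c.0 | =c=> s3
  s3 = c.0 | =c=> s4
  s4 = 0 | stopped
Q's transition system — 5 states:
  t0 = b.(c.c.c.0 + 0) | =b=> t1
  t1 = c.c.c.0 + 0 | =c=> t2
  t2 = c.c.0 | =c=> t3
  t3 = c.0 | =c=> t4
  t4 = 0 | stopped
Bisimilarity quotient blocks:
  B0 = {s0, t0}
  B1 = {s1, t1}
  B2 = {s2, t2}
  B3 = {s3, t3}
  B4 = {s4, t4}
s0 ∈ B0, t0 ∈ B0 → same block
Bisimilar ⇒ trace-equivalent.

YES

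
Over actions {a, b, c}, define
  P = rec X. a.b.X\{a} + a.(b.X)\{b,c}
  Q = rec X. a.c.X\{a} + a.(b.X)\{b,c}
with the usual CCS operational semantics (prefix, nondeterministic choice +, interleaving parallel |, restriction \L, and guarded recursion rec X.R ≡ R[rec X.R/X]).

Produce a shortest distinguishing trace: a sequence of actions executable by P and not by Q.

ab

Reachable graph of P (4 states):
  s0 = rec X. a.b.X\{a} + a.(b.X)\{b,c} ⊢ =a=> s1, =a=> s2
  s1 = (b.(rec X. a.b.X\{a} + a.(b.X)\{b,c}))\{b,c} ⊢ (no moves)
  s2 = b.(rec X. a.b.X\{a} + a.(b.X)\{b,c})\{a} ⊢ =b=> s3
  s3 = (rec X. a.b.X\{a} + a.(b.X)\{b,c})\{a} ⊢ (no moves)
Reachable graph of Q (4 states):
  t0 = rec X. a.c.X\{a} + a.(b.X)\{b,c} ⊢ =a=> t1, =a=> t2
  t1 = (b.(rec X. a.c.X\{a} + a.(b.X)\{b,c}))\{b,c} ⊢ (no moves)
  t2 = c.(rec X. a.c.X\{a} + a.(b.X)\{b,c})\{a} ⊢ =c=> t3
  t3 = (rec X. a.c.X\{a} + a.(b.X)\{b,c})\{a} ⊢ (no moves)
Trace ⟨ab⟩ through P, begin at {s0}:
  [1] a ⇒ {s1, s2}
  [2] b ⇒ {s3}
  ✓ P
Trace ⟨ab⟩ through Q, begin at {t0}:
  [1] a ⇒ {t1, t2}
  [2] b ⇒ no successor for Q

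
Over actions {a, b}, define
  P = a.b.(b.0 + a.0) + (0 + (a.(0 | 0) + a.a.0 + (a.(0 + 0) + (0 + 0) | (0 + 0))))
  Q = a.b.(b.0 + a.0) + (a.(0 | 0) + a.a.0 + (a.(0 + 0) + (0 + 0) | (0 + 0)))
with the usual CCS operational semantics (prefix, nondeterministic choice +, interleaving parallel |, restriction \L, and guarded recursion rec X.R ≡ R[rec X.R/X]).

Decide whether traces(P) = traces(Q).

trace-equivalent

P's transition system — 7 states:
  p0 = a.b.(b.0 + a.0) + (0 + (a.(0 | 0) + a.a.0 + (a.(0 + 0) + (0 + 0) | (0 + 0)))) ⊢ —a→ p1, —a→ p2, —a→ p3, —a→ p4
  p1 = 0 + 0 ⊢ stopped
  p2 = 0 | 0 ⊢ stopped
  p3 = a.0 ⊢ —a→ p5
  p4 = b.(b.0 + a.0) ⊢ —b→ p6
  p5 = 0 ⊢ stopped
  p6 = b.0 + a.0 ⊢ —a→ p5, —b→ p5
Q's transition system — 7 states:
  q0 = a.b.(b.0 + a.0) + (a.(0 | 0) + a.a.0 + (a.(0 + 0) + (0 + 0) | (0 + 0))) ⊢ —a→ q1, —a→ q2, —a→ q3, —a→ q4
  q1 = 0 + 0 ⊢ stopped
  q2 = 0 | 0 ⊢ stopped
  q3 = a.0 ⊢ —a→ q5
  q4 = b.(b.0 + a.0) ⊢ —b→ q6
  q5 = 0 ⊢ stopped
  q6 = b.0 + a.0 ⊢ —a→ q5, —b→ q5
Bisimilarity quotient blocks:
  B0 = {p0, q0}
  B1 = {p1, p2, p5, q1, q2, q5}
  B2 = {p4, q4}
  B3 = {p6, q6}
  B4 = {p3, q3}
p0 ∈ B0, q0 ∈ B0 → same block
Bisimilar ⇒ trace-equivalent.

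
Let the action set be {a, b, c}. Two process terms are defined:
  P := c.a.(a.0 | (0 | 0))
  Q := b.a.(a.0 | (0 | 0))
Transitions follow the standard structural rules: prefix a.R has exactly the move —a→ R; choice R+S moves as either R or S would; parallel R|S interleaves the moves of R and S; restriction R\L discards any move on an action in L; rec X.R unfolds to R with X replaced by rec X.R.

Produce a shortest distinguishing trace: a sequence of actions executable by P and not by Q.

LTS(P): 4 reachable states
  s0 = c.a.(a.0 | (0 | 0)) has moves —c→ s1
  s1 = a.(a.0 | (0 | 0)) has moves —a→ s2
  s2 = a.0 | (0 | 0) has moves —a→ s3
  s3 = 0 | (0 | 0) has moves (no moves)
LTS(Q): 4 reachable states
  t0 = b.a.(a.0 | (0 | 0)) has moves —b→ t1
  t1 = a.(a.0 | (0 | 0)) has moves —a→ t2
  t2 = a.0 | (0 | 0) has moves —a→ t3
  t3 = 0 | (0 | 0) has moves (no moves)
Run σ = ⟨c⟩ on P: start {s0}
  [1] c ⇒ {s1}
  ✓ P
Run σ = ⟨c⟩ on Q: start {t0}
  [1] c ⇒ no successor for Q

c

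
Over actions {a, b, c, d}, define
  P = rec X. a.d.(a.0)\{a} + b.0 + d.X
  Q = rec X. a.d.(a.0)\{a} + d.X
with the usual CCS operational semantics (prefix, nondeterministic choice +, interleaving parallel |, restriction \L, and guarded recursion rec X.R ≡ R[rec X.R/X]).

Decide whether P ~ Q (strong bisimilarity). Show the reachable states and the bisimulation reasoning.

Reachable graph of P (4 states):
  m0 = rec X. a.d.(a.0)\{a} + b.0 + d.X :: ··a··> m1, ··b··> m2, ··d··> m0
  m1 = d.(a.0)\{a} :: ··d··> m3
  m2 = 0 :: ·
  m3 = (a.0)\{a} :: ·
Reachable graph of Q (3 states):
  n0 = rec X. a.d.(a.0)\{a} + d.X :: ··a··> n1, ··d··> n0
  n1 = d.(a.0)\{a} :: ··d··> n2
  n2 = (a.0)\{a} :: ·
Coarsest stable partition (strong bisimilarity classes):
  B0 = {m0}
  B1 = {m1, n1}
  B2 = {m2, m3, n2}
  B3 = {n0}
m0 ∈ B0, n0 ∈ B3 → different blocks

P ≁ Q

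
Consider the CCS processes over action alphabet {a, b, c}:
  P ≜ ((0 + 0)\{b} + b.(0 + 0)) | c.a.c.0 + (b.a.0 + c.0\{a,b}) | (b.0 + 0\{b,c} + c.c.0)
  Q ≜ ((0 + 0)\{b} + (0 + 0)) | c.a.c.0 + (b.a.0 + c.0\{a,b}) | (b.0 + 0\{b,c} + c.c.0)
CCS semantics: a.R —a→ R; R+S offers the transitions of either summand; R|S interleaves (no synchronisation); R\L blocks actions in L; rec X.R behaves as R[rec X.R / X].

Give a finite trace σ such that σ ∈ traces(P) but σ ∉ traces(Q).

cab

LTS(P): 19 reachable states
  u0 = ((0 + 0)\{b} + b.(0 + 0)) | c.a.c.0 + (b.a.0 + c.0\{a,b}) | (b.0 + 0\{b,c} + c.c.0) has moves -b-> u1, -b-> u2, -b-> u3, -c-> u4, -c-> u5, -c-> u6
  u1 = (0 + 0) | c.a.c.0 has moves -c-> u7
  u2 = (b.a.0 + c.0\{a,b}) | 0 has moves -b-> u8, -c-> u9
  u3 = a.0 | (b.0 + 0\{b,c} + c.c.0) has moves -a-> u10, -b-> u8, -c-> u11
  u4 = ((0 + 0)\{b} + b.(0 + 0)) | a.c.0 has moves -a-> u12, -b-> u7
  u5 = (b.a.0 + c.0\{a,b}) | c.0 has moves -b-> u11, -c-> u13, -c-> u2
  u6 = 0\{a,b} | (b.0 + 0\{b,c} + c.c.0) has moves -b-> u9, -c-> u13
  u7 = (0 + 0) | a.c.0 has moves -a-> u14
  u8 = a.0 | 0 has moves -a-> u15
  u9 = 0\{a,b} | 0 has moves ·
  u10 = 0 | (b.0 + 0\{b,c} + c.c.0) has moves -b-> u15, -c-> u16
  u11 = a.0 | c.0 has moves -a-> u16, -c-> u8
  u12 = ((0 + 0)\{b} + b.(0 + 0)) | c.0 has moves -b-> u14, -c-> u17
  u13 = 0\{a,b} | c.0 has moves -c-> u9
  u14 = (0 + 0) | c.0 has moves -c-> u18
  u15 = 0 | 0 has moves ·
  u16 = 0 | c.0 has moves -c-> u15
  u17 = ((0 + 0)\{b} + b.(0 + 0)) | 0 has moves -b-> u18
  u18 = (0 + 0) | 0 has moves ·
LTS(Q): 15 reachable states
  v0 = ((0 + 0)\{b} + (0 + 0)) | c.a.c.0 + (b.a.0 + c.0\{a,b}) | (b.0 + 0\{b,c} + c.c.0) has moves -b-> v1, -b-> v2, -c-> v3, -c-> v4, -c-> v5
  v1 = (b.a.0 + c.0\{a,b}) | 0 has moves -b-> v6, -c-> v7
  v2 = a.0 | (b.0 + 0\{b,c} + c.c.0) has moves -a-> v8, -b-> v6, -c-> v9
  v3 = ((0 + 0)\{b} + (0 + 0)) | a.c.0 has moves -a-> v10
  v4 = (b.a.0 + c.0\{a,b}) | c.0 has moves -b-> v9, -c-> v1, -c-> v11
  v5 = 0\{a,b} | (b.0 + 0\{b,c} + c.c.0) has moves -b-> v7, -c-> v11
  v6 = a.0 | 0 has moves -a-> v12
  v7 = 0\{a,b} | 0 has moves ·
  v8 = 0 | (b.0 + 0\{b,c} + c.c.0) has moves -b-> v12, -c-> v13
  v9 = a.0 | c.0 has moves -a-> v13, -c-> v6
  v10 = ((0 + 0)\{b} + (0 + 0)) | c.0 has moves -c-> v14
  v11 = 0\{a,b} | c.0 has moves -c-> v7
  v12 = 0 | 0 has moves ·
  v13 = 0 | c.0 has moves -c-> v12
  v14 = ((0 + 0)\{b} + (0 + 0)) | 0 has moves ·
Executing cab from P (initial set {u0}):
  [1] c ⇒ {u4, u5, u6}
  [2] a ⇒ {u12}
  [3] b ⇒ {u14}
  — P admits the full trace.
Executing cab from Q (initial set {v0}):
  [1] c ⇒ {v3, v4, v5}
  [2] a ⇒ {v10}
  [3] b ⇒ ∅ (Q stuck)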